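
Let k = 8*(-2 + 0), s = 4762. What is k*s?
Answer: -76192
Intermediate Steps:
k = -16 (k = 8*(-2) = -16)
k*s = -16*4762 = -76192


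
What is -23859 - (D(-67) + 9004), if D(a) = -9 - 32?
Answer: -32822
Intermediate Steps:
D(a) = -41
-23859 - (D(-67) + 9004) = -23859 - (-41 + 9004) = -23859 - 1*8963 = -23859 - 8963 = -32822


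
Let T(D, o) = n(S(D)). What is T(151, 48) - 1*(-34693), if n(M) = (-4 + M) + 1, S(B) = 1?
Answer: 34691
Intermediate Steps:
n(M) = -3 + M
T(D, o) = -2 (T(D, o) = -3 + 1 = -2)
T(151, 48) - 1*(-34693) = -2 - 1*(-34693) = -2 + 34693 = 34691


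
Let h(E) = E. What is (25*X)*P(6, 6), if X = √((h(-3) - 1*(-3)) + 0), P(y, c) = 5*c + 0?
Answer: 0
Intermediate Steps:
P(y, c) = 5*c
X = 0 (X = √((-3 - 1*(-3)) + 0) = √((-3 + 3) + 0) = √(0 + 0) = √0 = 0)
(25*X)*P(6, 6) = (25*0)*(5*6) = 0*30 = 0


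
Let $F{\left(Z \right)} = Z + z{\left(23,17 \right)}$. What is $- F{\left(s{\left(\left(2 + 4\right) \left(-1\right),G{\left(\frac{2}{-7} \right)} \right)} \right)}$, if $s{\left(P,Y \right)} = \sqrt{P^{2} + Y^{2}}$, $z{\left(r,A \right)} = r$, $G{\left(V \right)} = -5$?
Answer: $-23 - \sqrt{61} \approx -30.81$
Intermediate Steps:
$F{\left(Z \right)} = 23 + Z$ ($F{\left(Z \right)} = Z + 23 = 23 + Z$)
$- F{\left(s{\left(\left(2 + 4\right) \left(-1\right),G{\left(\frac{2}{-7} \right)} \right)} \right)} = - (23 + \sqrt{\left(\left(2 + 4\right) \left(-1\right)\right)^{2} + \left(-5\right)^{2}}) = - (23 + \sqrt{\left(6 \left(-1\right)\right)^{2} + 25}) = - (23 + \sqrt{\left(-6\right)^{2} + 25}) = - (23 + \sqrt{36 + 25}) = - (23 + \sqrt{61}) = -23 - \sqrt{61}$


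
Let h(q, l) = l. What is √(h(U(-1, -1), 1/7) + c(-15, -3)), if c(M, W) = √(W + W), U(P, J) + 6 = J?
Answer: √(7 + 49*I*√6)/7 ≈ 1.1394 + 1.0749*I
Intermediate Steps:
U(P, J) = -6 + J
c(M, W) = √2*√W (c(M, W) = √(2*W) = √2*√W)
√(h(U(-1, -1), 1/7) + c(-15, -3)) = √(1/7 + √2*√(-3)) = √(⅐ + √2*(I*√3)) = √(⅐ + I*√6)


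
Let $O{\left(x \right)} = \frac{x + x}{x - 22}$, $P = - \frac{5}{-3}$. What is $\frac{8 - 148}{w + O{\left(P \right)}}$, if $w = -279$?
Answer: $\frac{8540}{17029} \approx 0.5015$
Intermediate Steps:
$P = \frac{5}{3}$ ($P = \left(-5\right) \left(- \frac{1}{3}\right) = \frac{5}{3} \approx 1.6667$)
$O{\left(x \right)} = \frac{2 x}{-22 + x}$
$\frac{8 - 148}{w + O{\left(P \right)}} = \frac{8 - 148}{-279 + 2 \cdot \frac{5}{3} \frac{1}{-22 + \frac{5}{3}}} = - \frac{140}{-279 + 2 \cdot \frac{5}{3} \frac{1}{- \frac{61}{3}}} = - \frac{140}{-279 + 2 \cdot \frac{5}{3} \left(- \frac{3}{61}\right)} = - \frac{140}{-279 - \frac{10}{61}} = - \frac{140}{- \frac{17029}{61}} = \left(-140\right) \left(- \frac{61}{17029}\right) = \frac{8540}{17029}$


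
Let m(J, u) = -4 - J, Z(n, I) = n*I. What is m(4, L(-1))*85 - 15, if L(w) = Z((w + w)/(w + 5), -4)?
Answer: -695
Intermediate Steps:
Z(n, I) = I*n
L(w) = -8*w/(5 + w) (L(w) = -4*(w + w)/(w + 5) = -4*2*w/(5 + w) = -8*w/(5 + w))
m(4, L(-1))*85 - 15 = (-4 - 1*4)*85 - 15 = (-4 - 4)*85 - 15 = -8*85 - 15 = -680 - 15 = -695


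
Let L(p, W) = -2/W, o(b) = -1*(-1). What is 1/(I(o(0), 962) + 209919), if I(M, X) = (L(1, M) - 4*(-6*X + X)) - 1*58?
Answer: 1/229099 ≈ 4.3649e-6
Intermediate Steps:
o(b) = 1
L(p, W) = -2/W
I(M, X) = -58 - 2/M + 20*X (I(M, X) = (-2/M - 4*(-6*X + X)) - 1*58 = (-2/M - (-20)*X) - 58 = (-2/M + 20*X) - 58 = -58 - 2/M + 20*X)
1/(I(o(0), 962) + 209919) = 1/((-58 - 2/1 + 20*962) + 209919) = 1/((-58 - 2*1 + 19240) + 209919) = 1/((-58 - 2 + 19240) + 209919) = 1/(19180 + 209919) = 1/229099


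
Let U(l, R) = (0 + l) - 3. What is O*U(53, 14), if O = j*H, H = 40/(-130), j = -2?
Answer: 400/13 ≈ 30.769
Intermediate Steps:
H = -4/13 (H = 40*(-1/130) = -4/13 ≈ -0.30769)
U(l, R) = -3 + l (U(l, R) = l - 3 = -3 + l)
O = 8/13 (O = -2*(-4/13) = 8/13 ≈ 0.61539)
O*U(53, 14) = 8*(-3 + 53)/13 = (8/13)*50 = 400/13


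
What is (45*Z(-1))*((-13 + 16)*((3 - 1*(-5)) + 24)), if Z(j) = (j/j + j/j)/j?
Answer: -8640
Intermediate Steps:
Z(j) = 2/j (Z(j) = (1 + 1)/j = 2/j)
(45*Z(-1))*((-13 + 16)*((3 - 1*(-5)) + 24)) = (45*(2/(-1)))*((-13 + 16)*((3 - 1*(-5)) + 24)) = (45*(2*(-1)))*(3*((3 + 5) + 24)) = (45*(-2))*(3*(8 + 24)) = -270*32 = -90*96 = -8640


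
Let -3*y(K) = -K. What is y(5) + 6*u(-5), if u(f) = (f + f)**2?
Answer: 1805/3 ≈ 601.67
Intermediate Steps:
u(f) = 4*f**2 (u(f) = (2*f)**2 = 4*f**2)
y(K) = K/3 (y(K) = -(-1)*K/3 = K/3)
y(5) + 6*u(-5) = (1/3)*5 + 6*(4*(-5)**2) = 5/3 + 6*(4*25) = 5/3 + 6*100 = 5/3 + 600 = 1805/3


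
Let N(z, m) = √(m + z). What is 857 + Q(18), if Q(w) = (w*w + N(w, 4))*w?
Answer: 6689 + 18*√22 ≈ 6773.4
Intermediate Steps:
Q(w) = w*(w² + √(4 + w)) (Q(w) = (w*w + √(4 + w))*w = (w² + √(4 + w))*w = w*(w² + √(4 + w)))
857 + Q(18) = 857 + 18*(18² + √(4 + 18)) = 857 + 18*(324 + √22) = 857 + (5832 + 18*√22) = 6689 + 18*√22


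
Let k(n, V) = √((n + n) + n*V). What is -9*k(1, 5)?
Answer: -9*√7 ≈ -23.812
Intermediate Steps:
k(n, V) = √(2*n + V*n)
-9*k(1, 5) = -9*√(2 + 5) = -9*√7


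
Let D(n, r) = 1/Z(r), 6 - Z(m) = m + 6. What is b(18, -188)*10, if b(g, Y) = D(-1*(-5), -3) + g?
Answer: 550/3 ≈ 183.33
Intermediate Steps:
Z(m) = -m (Z(m) = 6 - (m + 6) = 6 - (6 + m) = 6 + (-6 - m) = -m)
D(n, r) = -1/r (D(n, r) = 1/(-r) = -1/r)
b(g, Y) = ⅓ + g (b(g, Y) = -1/(-3) + g = -1*(-⅓) + g = ⅓ + g)
b(18, -188)*10 = (⅓ + 18)*10 = (55/3)*10 = 550/3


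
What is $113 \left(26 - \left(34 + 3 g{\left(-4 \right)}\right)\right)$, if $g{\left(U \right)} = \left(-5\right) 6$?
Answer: $9266$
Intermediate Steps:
$g{\left(U \right)} = -30$
$113 \left(26 - \left(34 + 3 g{\left(-4 \right)}\right)\right) = 113 \left(26 - -56\right) = 113 \left(26 + \left(-34 + 90\right)\right) = 113 \left(26 + 56\right) = 113 \cdot 82 = 9266$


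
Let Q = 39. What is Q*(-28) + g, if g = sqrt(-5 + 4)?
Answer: -1092 + I ≈ -1092.0 + 1.0*I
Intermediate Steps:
g = I (g = sqrt(-1) = I ≈ 1.0*I)
Q*(-28) + g = 39*(-28) + I = -1092 + I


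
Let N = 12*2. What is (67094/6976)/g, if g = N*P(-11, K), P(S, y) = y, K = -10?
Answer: -33547/837120 ≈ -0.040074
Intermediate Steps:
N = 24
g = -240 (g = 24*(-10) = -240)
(67094/6976)/g = (67094/6976)/(-240) = (67094*(1/6976))*(-1/240) = (33547/3488)*(-1/240) = -33547/837120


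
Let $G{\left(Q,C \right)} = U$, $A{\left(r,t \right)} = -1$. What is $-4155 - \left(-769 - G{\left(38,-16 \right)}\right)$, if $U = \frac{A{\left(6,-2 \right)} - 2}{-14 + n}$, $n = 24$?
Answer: $- \frac{33863}{10} \approx -3386.3$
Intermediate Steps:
$U = - \frac{3}{10}$ ($U = \frac{-1 - 2}{-14 + 24} = - \frac{3}{10} \approx -0.3$)
$G{\left(Q,C \right)} = - \frac{3}{10}$
$-4155 - \left(-769 - G{\left(38,-16 \right)}\right) = -4155 - \left(-769 - - \frac{3}{10}\right) = -4155 - \left(-769 + \frac{3}{10}\right) = -4155 - - \frac{7687}{10} = -4155 + \frac{7687}{10} = - \frac{33863}{10}$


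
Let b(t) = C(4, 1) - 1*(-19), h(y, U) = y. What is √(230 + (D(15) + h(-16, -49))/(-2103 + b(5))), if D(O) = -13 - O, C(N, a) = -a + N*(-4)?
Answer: √8391394/191 ≈ 15.166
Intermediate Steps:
C(N, a) = -a - 4*N
b(t) = 2 (b(t) = (-1*1 - 4*4) - 1*(-19) = (-1 - 16) + 19 = -17 + 19 = 2)
√(230 + (D(15) + h(-16, -49))/(-2103 + b(5))) = √(230 + ((-13 - 1*15) - 16)/(-2103 + 2)) = √(230 + ((-13 - 15) - 16)/(-2101)) = √(230 + (-28 - 16)*(-1/2101)) = √(230 - 44*(-1/2101)) = √(230 + 4/191) = √(43934/191) = √8391394/191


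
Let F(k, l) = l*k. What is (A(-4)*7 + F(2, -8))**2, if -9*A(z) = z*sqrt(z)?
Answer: 17600/81 - 1792*I/9 ≈ 217.28 - 199.11*I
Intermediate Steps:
A(z) = -z**(3/2)/9 (A(z) = -z*sqrt(z)/9 = -z**(3/2)/9)
F(k, l) = k*l
(A(-4)*7 + F(2, -8))**2 = (-(-8)*I/9*7 + 2*(-8))**2 = (-(-8)*I/9*7 - 16)**2 = ((8*I/9)*7 - 16)**2 = (56*I/9 - 16)**2 = (-16 + 56*I/9)**2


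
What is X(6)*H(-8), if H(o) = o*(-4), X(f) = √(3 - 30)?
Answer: 96*I*√3 ≈ 166.28*I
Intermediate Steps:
X(f) = 3*I*√3 (X(f) = √(-27) = 3*I*√3)
H(o) = -4*o
X(6)*H(-8) = (3*I*√3)*(-4*(-8)) = (3*I*√3)*32 = 96*I*√3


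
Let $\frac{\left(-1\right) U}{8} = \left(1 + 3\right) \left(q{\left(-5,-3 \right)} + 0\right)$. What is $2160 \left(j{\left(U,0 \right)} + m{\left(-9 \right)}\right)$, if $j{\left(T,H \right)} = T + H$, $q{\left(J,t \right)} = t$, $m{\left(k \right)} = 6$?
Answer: $220320$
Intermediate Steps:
$U = 96$ ($U = - 8 \left(1 + 3\right) \left(-3 + 0\right) = - 8 \cdot 4 \left(-3\right) = \left(-8\right) \left(-12\right) = 96$)
$j{\left(T,H \right)} = H + T$
$2160 \left(j{\left(U,0 \right)} + m{\left(-9 \right)}\right) = 2160 \left(\left(0 + 96\right) + 6\right) = 2160 \left(96 + 6\right) = 2160 \cdot 102 = 220320$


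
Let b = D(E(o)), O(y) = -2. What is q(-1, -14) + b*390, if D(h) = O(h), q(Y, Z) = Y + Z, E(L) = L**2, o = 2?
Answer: -795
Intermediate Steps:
D(h) = -2
b = -2
q(-1, -14) + b*390 = (-1 - 14) - 2*390 = -15 - 780 = -795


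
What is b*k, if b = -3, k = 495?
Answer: -1485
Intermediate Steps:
b*k = -3*495 = -1485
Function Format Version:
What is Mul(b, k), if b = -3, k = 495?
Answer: -1485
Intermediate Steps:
Mul(b, k) = Mul(-3, 495) = -1485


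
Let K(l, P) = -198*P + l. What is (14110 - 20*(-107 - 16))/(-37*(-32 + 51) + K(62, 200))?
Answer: -16570/40241 ≈ -0.41177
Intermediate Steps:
K(l, P) = l - 198*P
(14110 - 20*(-107 - 16))/(-37*(-32 + 51) + K(62, 200)) = (14110 - 20*(-107 - 16))/(-37*(-32 + 51) + (62 - 198*200)) = (14110 - 20*(-123))/(-37*19 + (62 - 39600)) = (14110 + 2460)/(-703 - 39538) = 16570/(-40241) = 16570*(-1/40241) = -16570/40241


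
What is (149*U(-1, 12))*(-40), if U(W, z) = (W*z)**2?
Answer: -858240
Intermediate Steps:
U(W, z) = W**2*z**2
(149*U(-1, 12))*(-40) = (149*((-1)**2*12**2))*(-40) = (149*(1*144))*(-40) = (149*144)*(-40) = 21456*(-40) = -858240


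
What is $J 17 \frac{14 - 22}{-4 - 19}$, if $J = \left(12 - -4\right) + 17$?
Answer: $\frac{4488}{23} \approx 195.13$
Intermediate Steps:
$J = 33$ ($J = \left(12 + 4\right) + 17 = 16 + 17 = 33$)
$J 17 \frac{14 - 22}{-4 - 19} = 33 \cdot 17 \frac{14 - 22}{-4 - 19} = 561 \left(- \frac{8}{-23}\right) = 561 \left(\left(-8\right) \left(- \frac{1}{23}\right)\right) = 561 \cdot \frac{8}{23} = \frac{4488}{23}$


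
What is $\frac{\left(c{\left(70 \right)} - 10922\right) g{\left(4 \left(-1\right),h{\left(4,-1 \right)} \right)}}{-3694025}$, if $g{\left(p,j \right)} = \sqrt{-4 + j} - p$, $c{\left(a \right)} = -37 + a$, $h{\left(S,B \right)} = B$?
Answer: $\frac{43556}{3694025} + \frac{10889 i \sqrt{5}}{3694025} \approx 0.011791 + 0.0065913 i$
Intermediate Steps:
$\frac{\left(c{\left(70 \right)} - 10922\right) g{\left(4 \left(-1\right),h{\left(4,-1 \right)} \right)}}{-3694025} = \frac{\left(\left(-37 + 70\right) - 10922\right) \left(\sqrt{-4 - 1} - 4 \left(-1\right)\right)}{-3694025} = \left(33 - 10922\right) \left(\sqrt{-5} - -4\right) \left(- \frac{1}{3694025}\right) = - 10889 \left(i \sqrt{5} + 4\right) \left(- \frac{1}{3694025}\right) = - 10889 \left(4 + i \sqrt{5}\right) \left(- \frac{1}{3694025}\right) = \left(-43556 - 10889 i \sqrt{5}\right) \left(- \frac{1}{3694025}\right) = \frac{43556}{3694025} + \frac{10889 i \sqrt{5}}{3694025}$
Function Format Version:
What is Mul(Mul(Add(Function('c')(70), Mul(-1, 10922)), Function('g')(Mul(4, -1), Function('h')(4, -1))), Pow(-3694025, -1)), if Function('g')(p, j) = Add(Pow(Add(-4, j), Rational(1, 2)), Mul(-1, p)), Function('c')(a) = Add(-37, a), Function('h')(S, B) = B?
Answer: Add(Rational(43556, 3694025), Mul(Rational(10889, 3694025), I, Pow(5, Rational(1, 2)))) ≈ Add(0.011791, Mul(0.0065913, I))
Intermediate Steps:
Mul(Mul(Add(Function('c')(70), Mul(-1, 10922)), Function('g')(Mul(4, -1), Function('h')(4, -1))), Pow(-3694025, -1)) = Mul(Mul(Add(Add(-37, 70), Mul(-1, 10922)), Add(Pow(Add(-4, -1), Rational(1, 2)), Mul(-1, Mul(4, -1)))), Pow(-3694025, -1)) = Mul(Mul(Add(33, -10922), Add(Pow(-5, Rational(1, 2)), Mul(-1, -4))), Rational(-1, 3694025)) = Mul(Mul(-10889, Add(Mul(I, Pow(5, Rational(1, 2))), 4)), Rational(-1, 3694025)) = Mul(Mul(-10889, Add(4, Mul(I, Pow(5, Rational(1, 2))))), Rational(-1, 3694025)) = Mul(Add(-43556, Mul(-10889, I, Pow(5, Rational(1, 2)))), Rational(-1, 3694025)) = Add(Rational(43556, 3694025), Mul(Rational(10889, 3694025), I, Pow(5, Rational(1, 2))))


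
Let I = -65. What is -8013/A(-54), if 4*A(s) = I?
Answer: 32052/65 ≈ 493.11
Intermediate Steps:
A(s) = -65/4 (A(s) = (¼)*(-65) = -65/4)
-8013/A(-54) = -8013/(-65/4) = -8013*(-4/65) = 32052/65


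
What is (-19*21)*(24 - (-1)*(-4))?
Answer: -7980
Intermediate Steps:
(-19*21)*(24 - (-1)*(-4)) = -399*(24 - 1*4) = -399*(24 - 4) = -399*20 = -7980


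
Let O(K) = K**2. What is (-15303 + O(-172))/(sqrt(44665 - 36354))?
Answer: 14281*sqrt(8311)/8311 ≈ 156.65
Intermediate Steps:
(-15303 + O(-172))/(sqrt(44665 - 36354)) = (-15303 + (-172)**2)/(sqrt(44665 - 36354)) = (-15303 + 29584)/(sqrt(8311)) = 14281*(sqrt(8311)/8311) = 14281*sqrt(8311)/8311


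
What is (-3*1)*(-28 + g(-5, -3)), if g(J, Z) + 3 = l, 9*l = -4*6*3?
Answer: 117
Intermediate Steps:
l = -8 (l = (-4*6*3)/9 = (-24*3)/9 = (⅑)*(-72) = -8)
g(J, Z) = -11 (g(J, Z) = -3 - 8 = -11)
(-3*1)*(-28 + g(-5, -3)) = (-3*1)*(-28 - 11) = -3*(-39) = 117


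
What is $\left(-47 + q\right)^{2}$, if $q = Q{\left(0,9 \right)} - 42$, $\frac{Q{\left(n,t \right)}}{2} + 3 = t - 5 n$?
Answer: $5929$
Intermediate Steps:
$Q{\left(n,t \right)} = -6 - 10 n + 2 t$ ($Q{\left(n,t \right)} = -6 + 2 \left(t - 5 n\right) = -6 - \left(- 2 t + 10 n\right) = -6 - 10 n + 2 t$)
$q = -30$ ($q = \left(-6 - 0 + 2 \cdot 9\right) - 42 = \left(-6 + 0 + 18\right) - 42 = 12 - 42 = -30$)
$\left(-47 + q\right)^{2} = \left(-47 - 30\right)^{2} = \left(-77\right)^{2} = 5929$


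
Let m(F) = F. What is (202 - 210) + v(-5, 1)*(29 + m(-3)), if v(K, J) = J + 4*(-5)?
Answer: -502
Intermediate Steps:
v(K, J) = -20 + J (v(K, J) = J - 20 = -20 + J)
(202 - 210) + v(-5, 1)*(29 + m(-3)) = (202 - 210) + (-20 + 1)*(29 - 3) = -8 - 19*26 = -8 - 494 = -502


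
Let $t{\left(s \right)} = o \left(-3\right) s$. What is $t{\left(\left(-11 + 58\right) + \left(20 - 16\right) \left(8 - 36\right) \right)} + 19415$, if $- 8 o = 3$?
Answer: $\frac{154735}{8} \approx 19342.0$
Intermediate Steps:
$o = - \frac{3}{8}$ ($o = \left(- \frac{1}{8}\right) 3 = - \frac{3}{8} \approx -0.375$)
$t{\left(s \right)} = \frac{9 s}{8}$ ($t{\left(s \right)} = \left(- \frac{3}{8}\right) \left(-3\right) s = \frac{9 s}{8}$)
$t{\left(\left(-11 + 58\right) + \left(20 - 16\right) \left(8 - 36\right) \right)} + 19415 = \frac{9 \left(\left(-11 + 58\right) + \left(20 - 16\right) \left(8 - 36\right)\right)}{8} + 19415 = \frac{9 \left(47 + 4 \left(-28\right)\right)}{8} + 19415 = \frac{9 \left(47 - 112\right)}{8} + 19415 = \frac{9}{8} \left(-65\right) + 19415 = - \frac{585}{8} + 19415 = \frac{154735}{8}$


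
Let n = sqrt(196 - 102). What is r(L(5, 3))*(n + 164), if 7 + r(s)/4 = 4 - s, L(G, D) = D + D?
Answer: -5904 - 36*sqrt(94) ≈ -6253.0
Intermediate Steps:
n = sqrt(94) ≈ 9.6954
L(G, D) = 2*D
r(s) = -12 - 4*s (r(s) = -28 + 4*(4 - s) = -28 + (16 - 4*s) = -12 - 4*s)
r(L(5, 3))*(n + 164) = (-12 - 8*3)*(sqrt(94) + 164) = (-12 - 4*6)*(164 + sqrt(94)) = (-12 - 24)*(164 + sqrt(94)) = -36*(164 + sqrt(94)) = -5904 - 36*sqrt(94)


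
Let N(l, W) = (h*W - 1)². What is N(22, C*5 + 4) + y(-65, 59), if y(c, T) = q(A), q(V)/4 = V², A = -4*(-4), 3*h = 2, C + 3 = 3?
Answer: 9241/9 ≈ 1026.8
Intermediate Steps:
C = 0 (C = -3 + 3 = 0)
h = ⅔ (h = (⅓)*2 = ⅔ ≈ 0.66667)
A = 16
q(V) = 4*V²
y(c, T) = 1024 (y(c, T) = 4*16² = 4*256 = 1024)
N(l, W) = (-1 + 2*W/3)² (N(l, W) = (2*W/3 - 1)² = (-1 + 2*W/3)²)
N(22, C*5 + 4) + y(-65, 59) = (-3 + 2*(0*5 + 4))²/9 + 1024 = (-3 + 2*(0 + 4))²/9 + 1024 = (-3 + 2*4)²/9 + 1024 = (-3 + 8)²/9 + 1024 = (⅑)*5² + 1024 = (⅑)*25 + 1024 = 25/9 + 1024 = 9241/9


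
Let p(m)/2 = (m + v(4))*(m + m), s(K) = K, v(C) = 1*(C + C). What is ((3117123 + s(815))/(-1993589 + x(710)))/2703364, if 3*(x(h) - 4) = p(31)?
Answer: -1558969/2692514048586 ≈ -5.7900e-7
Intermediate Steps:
v(C) = 2*C (v(C) = 1*(2*C) = 2*C)
p(m) = 4*m*(8 + m) (p(m) = 2*((m + 2*4)*(m + m)) = 2*((m + 8)*(2*m)) = 2*((8 + m)*(2*m)) = 2*(2*m*(8 + m)) = 4*m*(8 + m))
x(h) = 1616 (x(h) = 4 + (4*31*(8 + 31))/3 = 4 + (4*31*39)/3 = 4 + (⅓)*4836 = 4 + 1612 = 1616)
((3117123 + s(815))/(-1993589 + x(710)))/2703364 = ((3117123 + 815)/(-1993589 + 1616))/2703364 = (3117938/(-1991973))*(1/2703364) = (3117938*(-1/1991973))*(1/2703364) = -3117938/1991973*1/2703364 = -1558969/2692514048586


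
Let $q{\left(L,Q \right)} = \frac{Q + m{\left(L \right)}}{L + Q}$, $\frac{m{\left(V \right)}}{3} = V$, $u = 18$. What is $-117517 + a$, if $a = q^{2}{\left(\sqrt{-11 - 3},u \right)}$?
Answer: $\frac{4 \left(- 528813 \sqrt{14} + 4553759 i\right)}{- 155 i + 18 \sqrt{14}} \approx -1.1752 \cdot 10^{5} + 0.86305 i$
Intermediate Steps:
$m{\left(V \right)} = 3 V$
$q{\left(L,Q \right)} = \frac{Q + 3 L}{L + Q}$
$a = \frac{\left(18 + 3 i \sqrt{14}\right)^{2}}{\left(18 + i \sqrt{14}\right)^{2}}$ ($a = \left(\frac{18 + 3 \sqrt{-11 - 3}}{\sqrt{-11 - 3} + 18}\right)^{2} = \left(\frac{18 + 3 \sqrt{-14}}{\sqrt{-14} + 18}\right)^{2} = \left(\frac{18 + 3 i \sqrt{14}}{i \sqrt{14} + 18}\right)^{2} = \left(\frac{18 + 3 i \sqrt{14}}{18 + i \sqrt{14}}\right)^{2} = \frac{\left(18 + 3 i \sqrt{14}\right)^{2}}{\left(18 + i \sqrt{14}\right)^{2}} \approx 1.0137 + 0.86307 i$)
$-117517 + a = -117517 + \frac{9 \left(- 11 i + 6 \sqrt{14}\right)}{- 155 i + 18 \sqrt{14}}$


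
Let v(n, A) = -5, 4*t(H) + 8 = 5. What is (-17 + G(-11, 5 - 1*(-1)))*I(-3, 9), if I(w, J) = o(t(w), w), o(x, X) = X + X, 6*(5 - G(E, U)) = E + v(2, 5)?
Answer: 56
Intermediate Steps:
t(H) = -3/4 (t(H) = -2 + (1/4)*5 = -2 + 5/4 = -3/4)
G(E, U) = 35/6 - E/6 (G(E, U) = 5 - (E - 5)/6 = 5 - (-5 + E)/6 = 5 + (5/6 - E/6) = 35/6 - E/6)
o(x, X) = 2*X
I(w, J) = 2*w
(-17 + G(-11, 5 - 1*(-1)))*I(-3, 9) = (-17 + (35/6 - 1/6*(-11)))*(2*(-3)) = (-17 + (35/6 + 11/6))*(-6) = (-17 + 23/3)*(-6) = -28/3*(-6) = 56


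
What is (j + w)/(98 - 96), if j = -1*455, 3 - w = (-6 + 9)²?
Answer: -461/2 ≈ -230.50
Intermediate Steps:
w = -6 (w = 3 - (-6 + 9)² = 3 - 1*3² = 3 - 1*9 = 3 - 9 = -6)
j = -455
(j + w)/(98 - 96) = (-455 - 6)/(98 - 96) = -461/2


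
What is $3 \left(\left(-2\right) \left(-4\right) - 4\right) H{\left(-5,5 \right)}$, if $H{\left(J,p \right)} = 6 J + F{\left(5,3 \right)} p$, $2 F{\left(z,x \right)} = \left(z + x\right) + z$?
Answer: $30$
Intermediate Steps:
$F{\left(z,x \right)} = z + \frac{x}{2}$ ($F{\left(z,x \right)} = \frac{\left(z + x\right) + z}{2} = \frac{\left(x + z\right) + z}{2} = \frac{x + 2 z}{2} = z + \frac{x}{2}$)
$H{\left(J,p \right)} = 6 J + \frac{13 p}{2}$ ($H{\left(J,p \right)} = 6 J + \left(5 + \frac{1}{2} \cdot 3\right) p = 6 J + \left(5 + \frac{3}{2}\right) p = 6 J + \frac{13 p}{2}$)
$3 \left(\left(-2\right) \left(-4\right) - 4\right) H{\left(-5,5 \right)} = 3 \left(\left(-2\right) \left(-4\right) - 4\right) \left(6 \left(-5\right) + \frac{13}{2} \cdot 5\right) = 3 \left(8 - 4\right) \left(-30 + \frac{65}{2}\right) = 3 \cdot 4 \cdot \frac{5}{2} = 12 \cdot \frac{5}{2} = 30$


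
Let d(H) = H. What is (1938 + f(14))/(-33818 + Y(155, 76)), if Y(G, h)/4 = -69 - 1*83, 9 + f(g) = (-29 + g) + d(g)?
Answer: -964/17213 ≈ -0.056004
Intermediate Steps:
f(g) = -38 + 2*g (f(g) = -9 + ((-29 + g) + g) = -9 + (-29 + 2*g) = -38 + 2*g)
Y(G, h) = -608 (Y(G, h) = 4*(-69 - 1*83) = 4*(-69 - 83) = 4*(-152) = -608)
(1938 + f(14))/(-33818 + Y(155, 76)) = (1938 + (-38 + 2*14))/(-33818 - 608) = (1938 + (-38 + 28))/(-34426) = (1938 - 10)*(-1/34426) = 1928*(-1/34426) = -964/17213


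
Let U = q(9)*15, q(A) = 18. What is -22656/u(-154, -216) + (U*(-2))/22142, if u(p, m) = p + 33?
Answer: 250791906/1339591 ≈ 187.22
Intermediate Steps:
u(p, m) = 33 + p
U = 270 (U = 18*15 = 270)
-22656/u(-154, -216) + (U*(-2))/22142 = -22656/(33 - 154) + (270*(-2))/22142 = -22656/(-121) - 540*1/22142 = -22656*(-1/121) - 270/11071 = 22656/121 - 270/11071 = 250791906/1339591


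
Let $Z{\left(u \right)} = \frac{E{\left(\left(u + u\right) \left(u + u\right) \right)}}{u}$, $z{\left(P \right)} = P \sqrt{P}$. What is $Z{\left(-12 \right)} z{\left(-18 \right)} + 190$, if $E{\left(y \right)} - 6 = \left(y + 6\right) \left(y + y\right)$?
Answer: $190 + 3017115 i \sqrt{2} \approx 190.0 + 4.2668 \cdot 10^{6} i$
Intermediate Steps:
$z{\left(P \right)} = P^{\frac{3}{2}}$
$E{\left(y \right)} = 6 + 2 y \left(6 + y\right)$ ($E{\left(y \right)} = 6 + \left(y + 6\right) \left(y + y\right) = 6 + \left(6 + y\right) 2 y = 6 + 2 y \left(6 + y\right)$)
$Z{\left(u \right)} = \frac{6 + 32 u^{4} + 48 u^{2}}{u}$ ($Z{\left(u \right)} = \frac{6 + 2 \left(\left(u + u\right) \left(u + u\right)\right)^{2} + 12 \left(u + u\right) \left(u + u\right)}{u} = \frac{6 + 2 \left(2 u 2 u\right)^{2} + 12 \cdot 2 u 2 u}{u} = \frac{6 + 2 \left(4 u^{2}\right)^{2} + 12 \cdot 4 u^{2}}{u} = \frac{6 + 2 \cdot 16 u^{4} + 48 u^{2}}{u} = \frac{6 + 32 u^{4} + 48 u^{2}}{u}$)
$Z{\left(-12 \right)} z{\left(-18 \right)} + 190 = \left(\frac{6}{-12} + 32 \left(-12\right)^{3} + 48 \left(-12\right)\right) \left(-18\right)^{\frac{3}{2}} + 190 = \left(6 \left(- \frac{1}{12}\right) + 32 \left(-1728\right) - 576\right) \left(- 54 i \sqrt{2}\right) + 190 = \left(- \frac{1}{2} - 55296 - 576\right) \left(- 54 i \sqrt{2}\right) + 190 = - \frac{111745 \left(- 54 i \sqrt{2}\right)}{2} + 190 = 3017115 i \sqrt{2} + 190 = 190 + 3017115 i \sqrt{2}$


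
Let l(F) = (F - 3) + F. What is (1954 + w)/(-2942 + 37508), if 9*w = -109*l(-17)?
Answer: 21619/311094 ≈ 0.069493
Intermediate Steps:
l(F) = -3 + 2*F (l(F) = (-3 + F) + F = -3 + 2*F)
w = 4033/9 (w = (-109*(-3 + 2*(-17)))/9 = (-109*(-3 - 34))/9 = (-109*(-37))/9 = (⅑)*4033 = 4033/9 ≈ 448.11)
(1954 + w)/(-2942 + 37508) = (1954 + 4033/9)/(-2942 + 37508) = (21619/9)/34566 = (21619/9)*(1/34566) = 21619/311094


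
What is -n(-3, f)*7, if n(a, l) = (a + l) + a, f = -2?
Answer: 56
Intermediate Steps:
n(a, l) = l + 2*a
-n(-3, f)*7 = -(-2 + 2*(-3))*7 = -(-2 - 6)*7 = -1*(-8)*7 = 8*7 = 56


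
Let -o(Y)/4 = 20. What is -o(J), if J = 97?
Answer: 80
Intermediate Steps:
o(Y) = -80 (o(Y) = -4*20 = -80)
-o(J) = -1*(-80) = 80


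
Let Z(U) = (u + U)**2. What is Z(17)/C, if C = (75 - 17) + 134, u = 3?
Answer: 25/12 ≈ 2.0833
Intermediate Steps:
C = 192 (C = 58 + 134 = 192)
Z(U) = (3 + U)**2
Z(17)/C = (3 + 17)**2/192 = 20**2*(1/192) = 400*(1/192) = 25/12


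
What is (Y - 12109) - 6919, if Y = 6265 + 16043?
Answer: 3280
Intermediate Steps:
Y = 22308
(Y - 12109) - 6919 = (22308 - 12109) - 6919 = 10199 - 6919 = 3280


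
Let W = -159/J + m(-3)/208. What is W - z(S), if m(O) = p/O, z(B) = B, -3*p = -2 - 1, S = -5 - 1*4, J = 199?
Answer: 1018169/124176 ≈ 8.1994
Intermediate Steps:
S = -9 (S = -5 - 4 = -9)
p = 1 (p = -(-2 - 1)/3 = -⅓*(-3) = 1)
m(O) = 1/O
W = -99415/124176 (W = -159/199 + 1/(-3*208) = -159*1/199 - ⅓*1/208 = -159/199 - 1/624 = -99415/124176 ≈ -0.80060)
W - z(S) = -99415/124176 - 1*(-9) = -99415/124176 + 9 = 1018169/124176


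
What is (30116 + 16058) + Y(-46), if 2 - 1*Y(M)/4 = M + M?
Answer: 46550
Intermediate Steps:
Y(M) = 8 - 8*M (Y(M) = 8 - 4*(M + M) = 8 - 8*M)
(30116 + 16058) + Y(-46) = (30116 + 16058) + (8 - 8*(-46)) = 46174 + (8 + 368) = 46174 + 376 = 46550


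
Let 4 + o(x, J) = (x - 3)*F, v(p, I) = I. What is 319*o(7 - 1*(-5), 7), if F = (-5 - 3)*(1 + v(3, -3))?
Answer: 44660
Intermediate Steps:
F = 16 (F = (-5 - 3)*(1 - 3) = -8*(-2) = 16)
o(x, J) = -52 + 16*x (o(x, J) = -4 + (x - 3)*16 = -4 + (-3 + x)*16 = -4 + (-48 + 16*x) = -52 + 16*x)
319*o(7 - 1*(-5), 7) = 319*(-52 + 16*(7 - 1*(-5))) = 319*(-52 + 16*(7 + 5)) = 319*(-52 + 16*12) = 319*(-52 + 192) = 319*140 = 44660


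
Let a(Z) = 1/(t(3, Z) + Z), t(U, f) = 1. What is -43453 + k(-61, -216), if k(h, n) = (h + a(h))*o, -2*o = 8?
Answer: -648134/15 ≈ -43209.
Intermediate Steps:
o = -4 (o = -1/2*8 = -4)
a(Z) = 1/(1 + Z)
k(h, n) = -4*h - 4/(1 + h) (k(h, n) = (h + 1/(1 + h))*(-4) = -4*h - 4/(1 + h))
-43453 + k(-61, -216) = -43453 + 4*(-1 - 1*(-61)*(1 - 61))/(1 - 61) = -43453 + 4*(-1 - 1*(-61)*(-60))/(-60) = -43453 + 4*(-1/60)*(-1 - 3660) = -43453 + 4*(-1/60)*(-3661) = -43453 + 3661/15 = -648134/15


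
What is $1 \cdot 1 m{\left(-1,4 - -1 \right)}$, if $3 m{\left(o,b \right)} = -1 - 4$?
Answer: $- \frac{5}{3} \approx -1.6667$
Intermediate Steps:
$m{\left(o,b \right)} = - \frac{5}{3}$ ($m{\left(o,b \right)} = \frac{-1 - 4}{3} = \frac{1}{3} \left(-5\right) = - \frac{5}{3}$)
$1 \cdot 1 m{\left(-1,4 - -1 \right)} = 1 \cdot 1 \left(- \frac{5}{3}\right) = 1 \left(- \frac{5}{3}\right) = - \frac{5}{3}$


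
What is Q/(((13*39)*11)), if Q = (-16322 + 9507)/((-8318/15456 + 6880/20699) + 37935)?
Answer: -51911436080/1611519481932503 ≈ -3.2213e-5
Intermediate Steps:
Q = -155734308240/866874385117 (Q = -6815/((-8318*1/15456 + 6880*(1/20699)) + 37935) = -6815/((-4159/7728 + 6880/20699) + 37935) = -6815/(-4702643/22851696 + 37935) = -6815/866874385117/22851696 = -6815*22851696/866874385117 = -155734308240/866874385117 ≈ -0.17965)
Q/(((13*39)*11)) = -155734308240/(866874385117*((13*39)*11)) = -155734308240/(866874385117*(507*11)) = -155734308240/866874385117/5577 = -155734308240/866874385117*1/5577 = -51911436080/1611519481932503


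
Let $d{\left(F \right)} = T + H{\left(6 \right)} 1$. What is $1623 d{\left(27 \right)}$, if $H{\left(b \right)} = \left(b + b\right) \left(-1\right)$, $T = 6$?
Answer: $-9738$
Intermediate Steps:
$H{\left(b \right)} = - 2 b$ ($H{\left(b \right)} = 2 b \left(-1\right) = - 2 b$)
$d{\left(F \right)} = -6$ ($d{\left(F \right)} = 6 + \left(-2\right) 6 \cdot 1 = 6 - 12 = -6$)
$1623 d{\left(27 \right)} = 1623 \left(-6\right) = -9738$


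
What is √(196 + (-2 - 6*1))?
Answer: 2*√47 ≈ 13.711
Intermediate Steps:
√(196 + (-2 - 6*1)) = √(196 + (-2 - 6)) = √(196 - 8) = √188 = 2*√47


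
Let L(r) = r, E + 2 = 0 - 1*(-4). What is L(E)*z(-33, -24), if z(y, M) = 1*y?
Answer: -66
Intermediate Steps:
z(y, M) = y
E = 2 (E = -2 + (0 - 1*(-4)) = -2 + (0 + 4) = -2 + 4 = 2)
L(E)*z(-33, -24) = 2*(-33) = -66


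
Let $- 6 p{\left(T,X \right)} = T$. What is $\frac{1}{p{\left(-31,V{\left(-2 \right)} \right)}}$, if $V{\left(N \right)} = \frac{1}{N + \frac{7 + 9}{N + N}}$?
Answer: $\frac{6}{31} \approx 0.19355$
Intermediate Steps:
$V{\left(N \right)} = \frac{1}{N + \frac{8}{N}}$ ($V{\left(N \right)} = \frac{1}{N + \frac{16}{2 N}} = \frac{1}{N + 16 \frac{1}{2 N}} = \frac{1}{N + \frac{8}{N}}$)
$p{\left(T,X \right)} = - \frac{T}{6}$
$\frac{1}{p{\left(-31,V{\left(-2 \right)} \right)}} = \frac{1}{\left(- \frac{1}{6}\right) \left(-31\right)} = \frac{1}{\frac{31}{6}} = \frac{6}{31}$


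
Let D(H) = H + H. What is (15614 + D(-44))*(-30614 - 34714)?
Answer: -1014282528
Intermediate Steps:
D(H) = 2*H
(15614 + D(-44))*(-30614 - 34714) = (15614 + 2*(-44))*(-30614 - 34714) = (15614 - 88)*(-65328) = 15526*(-65328) = -1014282528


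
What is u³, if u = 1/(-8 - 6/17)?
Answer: -4913/2863288 ≈ -0.0017159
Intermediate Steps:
u = -17/142 (u = 1/(-8 - 6*1/17) = 1/(-8 - 6/17) = 1/(-142/17) = -17/142 ≈ -0.11972)
u³ = (-17/142)³ = -4913/2863288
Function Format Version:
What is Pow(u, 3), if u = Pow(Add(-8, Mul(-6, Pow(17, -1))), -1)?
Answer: Rational(-4913, 2863288) ≈ -0.0017159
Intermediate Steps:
u = Rational(-17, 142) (u = Pow(Add(-8, Mul(-6, Rational(1, 17))), -1) = Pow(Add(-8, Rational(-6, 17)), -1) = Pow(Rational(-142, 17), -1) = Rational(-17, 142) ≈ -0.11972)
Pow(u, 3) = Pow(Rational(-17, 142), 3) = Rational(-4913, 2863288)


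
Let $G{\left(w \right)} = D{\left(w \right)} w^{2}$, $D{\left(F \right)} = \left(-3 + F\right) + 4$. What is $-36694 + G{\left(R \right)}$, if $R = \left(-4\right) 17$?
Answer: $-346502$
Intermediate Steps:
$R = -68$
$D{\left(F \right)} = 1 + F$
$G{\left(w \right)} = w^{2} \left(1 + w\right)$ ($G{\left(w \right)} = \left(1 + w\right) w^{2} = w^{2} \left(1 + w\right)$)
$-36694 + G{\left(R \right)} = -36694 + \left(-68\right)^{2} \left(1 - 68\right) = -36694 + 4624 \left(-67\right) = -36694 - 309808 = -346502$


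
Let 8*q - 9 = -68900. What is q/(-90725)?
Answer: 68891/725800 ≈ 0.094917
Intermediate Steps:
q = -68891/8 (q = 9/8 + (1/8)*(-68900) = 9/8 - 17225/2 = -68891/8 ≈ -8611.4)
q/(-90725) = -68891/8/(-90725) = -68891/8*(-1/90725) = 68891/725800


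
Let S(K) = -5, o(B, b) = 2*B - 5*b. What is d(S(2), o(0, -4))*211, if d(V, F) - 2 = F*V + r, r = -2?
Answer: -21100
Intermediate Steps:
o(B, b) = -5*b + 2*B
d(V, F) = F*V (d(V, F) = 2 + (F*V - 2) = 2 + (-2 + F*V) = F*V)
d(S(2), o(0, -4))*211 = ((-5*(-4) + 2*0)*(-5))*211 = ((20 + 0)*(-5))*211 = (20*(-5))*211 = -100*211 = -21100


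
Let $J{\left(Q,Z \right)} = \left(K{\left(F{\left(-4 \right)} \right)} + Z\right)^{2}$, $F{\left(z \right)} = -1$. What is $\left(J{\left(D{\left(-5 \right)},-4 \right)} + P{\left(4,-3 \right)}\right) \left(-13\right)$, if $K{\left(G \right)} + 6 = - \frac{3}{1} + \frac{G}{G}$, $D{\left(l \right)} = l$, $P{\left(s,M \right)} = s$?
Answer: $-1924$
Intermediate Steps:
$K{\left(G \right)} = -8$ ($K{\left(G \right)} = -6 + \left(- \frac{3}{1} + \frac{G}{G}\right) = -6 + \left(\left(-3\right) 1 + 1\right) = -6 + \left(-3 + 1\right) = -6 - 2 = -8$)
$J{\left(Q,Z \right)} = \left(-8 + Z\right)^{2}$
$\left(J{\left(D{\left(-5 \right)},-4 \right)} + P{\left(4,-3 \right)}\right) \left(-13\right) = \left(\left(-8 - 4\right)^{2} + 4\right) \left(-13\right) = \left(\left(-12\right)^{2} + 4\right) \left(-13\right) = \left(144 + 4\right) \left(-13\right) = 148 \left(-13\right) = -1924$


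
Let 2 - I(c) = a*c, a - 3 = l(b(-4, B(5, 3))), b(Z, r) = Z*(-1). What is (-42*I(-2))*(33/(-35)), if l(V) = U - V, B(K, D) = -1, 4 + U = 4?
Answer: 0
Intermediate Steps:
U = 0 (U = -4 + 4 = 0)
b(Z, r) = -Z
l(V) = -V (l(V) = 0 - V = -V)
a = -1 (a = 3 - (-1)*(-4) = 3 - 1*4 = 3 - 4 = -1)
I(c) = 2 + c (I(c) = 2 - (-1)*c = 2 + c)
(-42*I(-2))*(33/(-35)) = (-42*(2 - 2))*(33/(-35)) = (-42*0)*(33*(-1/35)) = 0*(-33/35) = 0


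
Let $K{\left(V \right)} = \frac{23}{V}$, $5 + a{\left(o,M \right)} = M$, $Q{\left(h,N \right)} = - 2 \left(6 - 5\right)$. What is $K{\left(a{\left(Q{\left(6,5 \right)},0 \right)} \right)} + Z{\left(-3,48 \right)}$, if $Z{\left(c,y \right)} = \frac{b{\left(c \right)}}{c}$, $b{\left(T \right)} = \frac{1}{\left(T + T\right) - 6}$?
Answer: $- \frac{823}{180} \approx -4.5722$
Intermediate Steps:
$b{\left(T \right)} = \frac{1}{-6 + 2 T}$ ($b{\left(T \right)} = \frac{1}{2 T - 6} = \frac{1}{-6 + 2 T}$)
$Q{\left(h,N \right)} = -2$ ($Q{\left(h,N \right)} = \left(-2\right) 1 = -2$)
$a{\left(o,M \right)} = -5 + M$
$Z{\left(c,y \right)} = \frac{1}{2 c \left(-3 + c\right)}$ ($Z{\left(c,y \right)} = \frac{\frac{1}{2} \frac{1}{-3 + c}}{c} = \frac{1}{2 c \left(-3 + c\right)}$)
$K{\left(a{\left(Q{\left(6,5 \right)},0 \right)} \right)} + Z{\left(-3,48 \right)} = \frac{23}{-5 + 0} + \frac{1}{2 \left(-3\right) \left(-3 - 3\right)} = \frac{23}{-5} + \frac{1}{2} \left(- \frac{1}{3}\right) \frac{1}{-6} = 23 \left(- \frac{1}{5}\right) + \frac{1}{2} \left(- \frac{1}{3}\right) \left(- \frac{1}{6}\right) = - \frac{23}{5} + \frac{1}{36} = - \frac{823}{180}$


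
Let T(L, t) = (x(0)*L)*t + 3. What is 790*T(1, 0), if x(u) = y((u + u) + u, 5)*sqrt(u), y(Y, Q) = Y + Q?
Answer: 2370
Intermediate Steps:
y(Y, Q) = Q + Y
x(u) = sqrt(u)*(5 + 3*u) (x(u) = (5 + ((u + u) + u))*sqrt(u) = (5 + (2*u + u))*sqrt(u) = (5 + 3*u)*sqrt(u) = sqrt(u)*(5 + 3*u))
T(L, t) = 3 (T(L, t) = ((sqrt(0)*(5 + 3*0))*L)*t + 3 = ((0*(5 + 0))*L)*t + 3 = ((0*5)*L)*t + 3 = (0*L)*t + 3 = 0*t + 3 = 0 + 3 = 3)
790*T(1, 0) = 790*3 = 2370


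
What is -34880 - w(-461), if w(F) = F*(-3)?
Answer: -36263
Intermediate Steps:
w(F) = -3*F
-34880 - w(-461) = -34880 - (-3)*(-461) = -34880 - 1*1383 = -34880 - 1383 = -36263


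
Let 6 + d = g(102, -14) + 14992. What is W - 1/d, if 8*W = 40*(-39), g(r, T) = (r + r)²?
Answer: -11037391/56602 ≈ -195.00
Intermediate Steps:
g(r, T) = 4*r² (g(r, T) = (2*r)² = 4*r²)
d = 56602 (d = -6 + (4*102² + 14992) = -6 + (4*10404 + 14992) = -6 + (41616 + 14992) = -6 + 56608 = 56602)
W = -195 (W = (40*(-39))/8 = (⅛)*(-1560) = -195)
W - 1/d = -195 - 1/56602 = -11037391/56602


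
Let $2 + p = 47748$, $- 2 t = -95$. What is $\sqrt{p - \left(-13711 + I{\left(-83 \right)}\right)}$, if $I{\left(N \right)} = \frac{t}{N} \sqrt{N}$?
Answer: $\frac{\sqrt{1693509092 + 15770 i \sqrt{83}}}{166} \approx 247.91 + 0.010516 i$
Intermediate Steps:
$t = \frac{95}{2}$ ($t = \left(- \frac{1}{2}\right) \left(-95\right) = \frac{95}{2} \approx 47.5$)
$p = 47746$ ($p = -2 + 47748 = 47746$)
$I{\left(N \right)} = \frac{95}{2 \sqrt{N}}$ ($I{\left(N \right)} = \frac{95}{2 N} \sqrt{N} = \frac{95}{2 \sqrt{N}}$)
$\sqrt{p - \left(-13711 + I{\left(-83 \right)}\right)} = \sqrt{47746 + \left(13711 - \frac{95}{2 i \sqrt{83}}\right)} = \sqrt{47746 + \left(13711 - \frac{95 \left(- \frac{i \sqrt{83}}{83}\right)}{2}\right)} = \sqrt{47746 + \left(13711 - - \frac{95 i \sqrt{83}}{166}\right)} = \sqrt{47746 + \left(13711 + \frac{95 i \sqrt{83}}{166}\right)} = \sqrt{61457 + \frac{95 i \sqrt{83}}{166}}$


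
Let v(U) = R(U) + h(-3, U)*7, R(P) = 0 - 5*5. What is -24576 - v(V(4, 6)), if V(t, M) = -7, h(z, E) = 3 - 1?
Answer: -24565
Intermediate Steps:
h(z, E) = 2
R(P) = -25 (R(P) = 0 - 25 = -25)
v(U) = -11 (v(U) = -25 + 2*7 = -25 + 14 = -11)
-24576 - v(V(4, 6)) = -24576 - 1*(-11) = -24576 + 11 = -24565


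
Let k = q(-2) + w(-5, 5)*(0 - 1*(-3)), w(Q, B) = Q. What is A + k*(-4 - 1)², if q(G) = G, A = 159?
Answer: -266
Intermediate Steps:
k = -17 (k = -2 - 5*(0 - 1*(-3)) = -2 - 5*(0 + 3) = -2 - 5*3 = -2 - 15 = -17)
A + k*(-4 - 1)² = 159 - 17*(-4 - 1)² = 159 - 17*(-5)² = 159 - 17*25 = 159 - 425 = -266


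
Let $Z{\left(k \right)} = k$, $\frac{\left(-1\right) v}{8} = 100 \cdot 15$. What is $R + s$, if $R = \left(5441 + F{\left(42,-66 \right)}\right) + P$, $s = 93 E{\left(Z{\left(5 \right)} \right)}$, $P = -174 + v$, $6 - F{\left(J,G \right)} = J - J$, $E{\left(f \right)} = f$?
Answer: $-6262$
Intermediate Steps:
$v = -12000$ ($v = - 8 \cdot 100 \cdot 15 = \left(-8\right) 1500 = -12000$)
$F{\left(J,G \right)} = 6$ ($F{\left(J,G \right)} = 6 - \left(J - J\right) = 6 - 0 = 6 + 0 = 6$)
$P = -12174$ ($P = -174 - 12000 = -12174$)
$s = 465$ ($s = 93 \cdot 5 = 465$)
$R = -6727$ ($R = \left(5441 + 6\right) - 12174 = 5447 - 12174 = -6727$)
$R + s = -6727 + 465 = -6262$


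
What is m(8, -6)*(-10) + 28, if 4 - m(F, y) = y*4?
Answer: -252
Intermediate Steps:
m(F, y) = 4 - 4*y (m(F, y) = 4 - y*4 = 4 - 4*y)
m(8, -6)*(-10) + 28 = (4 - 4*(-6))*(-10) + 28 = (4 + 24)*(-10) + 28 = 28*(-10) + 28 = -280 + 28 = -252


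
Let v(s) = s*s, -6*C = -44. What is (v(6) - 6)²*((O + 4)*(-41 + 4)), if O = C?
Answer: -377400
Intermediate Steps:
C = 22/3 (C = -⅙*(-44) = 22/3 ≈ 7.3333)
v(s) = s²
O = 22/3 ≈ 7.3333
(v(6) - 6)²*((O + 4)*(-41 + 4)) = (6² - 6)²*((22/3 + 4)*(-41 + 4)) = (36 - 6)²*((34/3)*(-37)) = 30²*(-1258/3) = 900*(-1258/3) = -377400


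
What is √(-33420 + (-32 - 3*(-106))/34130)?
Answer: I*√9732376959205/17065 ≈ 182.81*I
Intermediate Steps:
√(-33420 + (-32 - 3*(-106))/34130) = √(-33420 + (-32 + 318)*(1/34130)) = √(-33420 + 286*(1/34130)) = √(-33420 + 143/17065) = √(-570312157/17065) = I*√9732376959205/17065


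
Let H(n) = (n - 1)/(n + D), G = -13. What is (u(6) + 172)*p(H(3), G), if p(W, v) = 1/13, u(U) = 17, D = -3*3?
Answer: 189/13 ≈ 14.538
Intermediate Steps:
D = -9
H(n) = (-1 + n)/(-9 + n) (H(n) = (n - 1)/(n - 9) = (-1 + n)/(-9 + n))
p(W, v) = 1/13
(u(6) + 172)*p(H(3), G) = (17 + 172)*(1/13) = 189*(1/13) = 189/13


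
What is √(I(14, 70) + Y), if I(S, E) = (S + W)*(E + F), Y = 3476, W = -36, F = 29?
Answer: √1298 ≈ 36.028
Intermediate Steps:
I(S, E) = (-36 + S)*(29 + E) (I(S, E) = (S - 36)*(E + 29) = (-36 + S)*(29 + E))
√(I(14, 70) + Y) = √((-1044 - 36*70 + 29*14 + 70*14) + 3476) = √((-1044 - 2520 + 406 + 980) + 3476) = √(-2178 + 3476) = √1298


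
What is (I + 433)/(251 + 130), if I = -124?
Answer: 103/127 ≈ 0.81102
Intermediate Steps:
(I + 433)/(251 + 130) = (-124 + 433)/(251 + 130) = 309/381 = 309*(1/381) = 103/127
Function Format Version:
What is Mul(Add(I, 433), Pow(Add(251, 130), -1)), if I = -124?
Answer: Rational(103, 127) ≈ 0.81102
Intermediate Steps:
Mul(Add(I, 433), Pow(Add(251, 130), -1)) = Mul(Add(-124, 433), Pow(Add(251, 130), -1)) = Mul(309, Pow(381, -1)) = Mul(309, Rational(1, 381)) = Rational(103, 127)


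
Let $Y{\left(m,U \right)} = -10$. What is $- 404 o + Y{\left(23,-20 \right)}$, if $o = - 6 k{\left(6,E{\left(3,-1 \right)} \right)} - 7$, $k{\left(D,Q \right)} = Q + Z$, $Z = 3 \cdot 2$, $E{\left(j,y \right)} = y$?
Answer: $14938$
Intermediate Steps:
$Z = 6$
$k{\left(D,Q \right)} = 6 + Q$ ($k{\left(D,Q \right)} = Q + 6 = 6 + Q$)
$o = -37$ ($o = - 6 \left(6 - 1\right) - 7 = \left(-6\right) 5 - 7 = -30 - 7 = -37$)
$- 404 o + Y{\left(23,-20 \right)} = \left(-404\right) \left(-37\right) - 10 = 14948 - 10 = 14938$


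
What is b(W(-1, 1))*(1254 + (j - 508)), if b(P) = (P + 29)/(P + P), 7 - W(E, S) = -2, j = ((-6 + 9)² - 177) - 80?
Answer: 3154/3 ≈ 1051.3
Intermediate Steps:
j = -248 (j = (3² - 177) - 80 = (9 - 177) - 80 = -168 - 80 = -248)
W(E, S) = 9 (W(E, S) = 7 - 1*(-2) = 7 + 2 = 9)
b(P) = (29 + P)/(2*P) (b(P) = (29 + P)/((2*P)) = (29 + P)*(1/(2*P)) = (29 + P)/(2*P))
b(W(-1, 1))*(1254 + (j - 508)) = ((½)*(29 + 9)/9)*(1254 + (-248 - 508)) = ((½)*(⅑)*38)*(1254 - 756) = (19/9)*498 = 3154/3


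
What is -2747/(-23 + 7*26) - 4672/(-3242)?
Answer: -4081463/257739 ≈ -15.836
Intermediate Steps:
-2747/(-23 + 7*26) - 4672/(-3242) = -2747/(-23 + 182) - 4672*(-1/3242) = -2747/159 + 2336/1621 = -4081463/257739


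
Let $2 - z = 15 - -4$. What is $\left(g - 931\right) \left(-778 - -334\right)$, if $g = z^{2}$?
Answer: $285048$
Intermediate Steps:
$z = -17$ ($z = 2 - \left(15 - -4\right) = 2 - \left(15 + 4\right) = 2 - 19 = -17$)
$g = 289$ ($g = \left(-17\right)^{2} = 289$)
$\left(g - 931\right) \left(-778 - -334\right) = \left(289 - 931\right) \left(-778 - -334\right) = - 642 \left(-778 + 334\right) = \left(-642\right) \left(-444\right) = 285048$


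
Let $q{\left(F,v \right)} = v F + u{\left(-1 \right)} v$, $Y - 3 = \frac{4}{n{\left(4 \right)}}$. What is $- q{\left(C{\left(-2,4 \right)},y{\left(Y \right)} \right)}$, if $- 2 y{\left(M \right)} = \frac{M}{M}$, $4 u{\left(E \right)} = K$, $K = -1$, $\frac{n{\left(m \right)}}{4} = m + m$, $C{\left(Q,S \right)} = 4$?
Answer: $\frac{15}{8} \approx 1.875$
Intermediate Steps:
$n{\left(m \right)} = 8 m$ ($n{\left(m \right)} = 4 \left(m + m\right) = 4 \cdot 2 m = 8 m$)
$Y = \frac{25}{8}$ ($Y = 3 + \frac{4}{8 \cdot 4} = 3 + \frac{4}{32} = 3 + 4 \cdot \frac{1}{32} = 3 + \frac{1}{8} = \frac{25}{8} \approx 3.125$)
$u{\left(E \right)} = - \frac{1}{4}$ ($u{\left(E \right)} = \frac{1}{4} \left(-1\right) = - \frac{1}{4}$)
$y{\left(M \right)} = - \frac{1}{2}$ ($y{\left(M \right)} = - \frac{M \frac{1}{M}}{2} = \left(- \frac{1}{2}\right) 1 = - \frac{1}{2}$)
$q{\left(F,v \right)} = - \frac{v}{4} + F v$ ($q{\left(F,v \right)} = v F - \frac{v}{4} = F v - \frac{v}{4} = - \frac{v}{4} + F v$)
$- q{\left(C{\left(-2,4 \right)},y{\left(Y \right)} \right)} = - \frac{\left(-1\right) \left(- \frac{1}{4} + 4\right)}{2} = - \frac{\left(-1\right) 15}{2 \cdot 4} = \left(-1\right) \left(- \frac{15}{8}\right) = \frac{15}{8}$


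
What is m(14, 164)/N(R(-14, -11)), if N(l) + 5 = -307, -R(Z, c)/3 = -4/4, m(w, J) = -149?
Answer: 149/312 ≈ 0.47756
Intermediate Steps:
R(Z, c) = 3 (R(Z, c) = -(-12)/4 = -3*(-1) = 3)
N(l) = -312 (N(l) = -5 - 307 = -312)
m(14, 164)/N(R(-14, -11)) = -149/(-312) = -149*(-1/312) = 149/312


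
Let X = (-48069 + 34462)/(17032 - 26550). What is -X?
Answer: -13607/9518 ≈ -1.4296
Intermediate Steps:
X = 13607/9518 (X = -13607/(-9518) = -13607*(-1/9518) = 13607/9518 ≈ 1.4296)
-X = -1*13607/9518 = -13607/9518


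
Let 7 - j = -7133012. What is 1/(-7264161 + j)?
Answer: -1/131142 ≈ -7.6253e-6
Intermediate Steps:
j = 7133019 (j = 7 - 1*(-7133012) = 7 + 7133012 = 7133019)
1/(-7264161 + j) = 1/(-7264161 + 7133019) = 1/(-131142) = -1/131142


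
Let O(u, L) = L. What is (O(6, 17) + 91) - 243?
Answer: -135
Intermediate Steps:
(O(6, 17) + 91) - 243 = (17 + 91) - 243 = 108 - 243 = -135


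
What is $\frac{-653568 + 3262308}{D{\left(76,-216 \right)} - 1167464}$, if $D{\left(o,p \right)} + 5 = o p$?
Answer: $- \frac{521748}{236777} \approx -2.2035$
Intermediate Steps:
$D{\left(o,p \right)} = -5 + o p$
$\frac{-653568 + 3262308}{D{\left(76,-216 \right)} - 1167464} = \frac{-653568 + 3262308}{\left(-5 + 76 \left(-216\right)\right) - 1167464} = \frac{2608740}{\left(-5 - 16416\right) - 1167464} = \frac{2608740}{-16421 - 1167464} = \frac{2608740}{-1183885} = 2608740 \left(- \frac{1}{1183885}\right) = - \frac{521748}{236777}$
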